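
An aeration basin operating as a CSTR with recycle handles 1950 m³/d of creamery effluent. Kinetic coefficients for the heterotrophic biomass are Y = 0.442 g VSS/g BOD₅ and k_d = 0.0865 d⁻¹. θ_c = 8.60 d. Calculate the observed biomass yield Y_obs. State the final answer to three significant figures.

The observed yield is Y_obs = Y/(1 + k_d·θ_c) = 0.442 / (1 + 0.0865 × 8.60) = 0.442 / 1.744 = 0.2535 g VSS per g BOD₅ removed.

Y_obs ≈ 0.253 g VSS/g BOD₅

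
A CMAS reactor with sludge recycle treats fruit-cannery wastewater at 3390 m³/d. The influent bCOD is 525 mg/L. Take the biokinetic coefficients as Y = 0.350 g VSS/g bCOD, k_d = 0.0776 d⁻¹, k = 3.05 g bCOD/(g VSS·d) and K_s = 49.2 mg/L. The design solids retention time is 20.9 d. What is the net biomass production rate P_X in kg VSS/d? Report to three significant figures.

P_X ≈ 235 kg VSS/d

Effluent substrate depends only on kinetics and SRT: S = K_s(1 + k_d θ_c) / [θ_c(Yk − k_d) − 1] = 49.2 × (1 + 0.0776 × 20.9) / [20.9 × (0.350 × 3.05 − 0.0776) − 1] = 129.0 / 19.69 = 6.552 mg/L.
Y_obs = Y / (1 + k_d θ_c) = 0.350 / (1 + 0.0776 × 20.9) = 0.350 / 2.622 = 0.1335.
ΔS = 525 − 6.55 = 518.5 mg/L, so the substrate removal rate is 3390 × 518.5/1000 = 1758 kg bCOD/d.
Net biomass production P_X = Y_obs × Q·(S₀ − S) = 0.1335 × 1758 = 234.6 kg VSS/d.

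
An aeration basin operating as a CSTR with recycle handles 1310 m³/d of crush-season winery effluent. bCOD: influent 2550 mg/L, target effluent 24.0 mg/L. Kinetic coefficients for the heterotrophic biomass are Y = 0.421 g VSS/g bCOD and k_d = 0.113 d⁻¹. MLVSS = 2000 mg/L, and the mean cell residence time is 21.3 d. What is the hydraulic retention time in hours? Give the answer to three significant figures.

τ ≈ 79.8 h

Steady-state biomass mass balance: V·X·(1 + k_d·θ_c) = Y·Q·(S₀ − S)·θ_c, so V = 0.421 × 1310 × (2550 − 24.0) × 21.3 / [2000 × (1 + 0.113 × 21.3)] = 2.97×10^7 / 6814 = 4355 m³.
Hydraulic retention time τ = V/Q = 4355 / 1310 = 3.324 d = 79.78 h.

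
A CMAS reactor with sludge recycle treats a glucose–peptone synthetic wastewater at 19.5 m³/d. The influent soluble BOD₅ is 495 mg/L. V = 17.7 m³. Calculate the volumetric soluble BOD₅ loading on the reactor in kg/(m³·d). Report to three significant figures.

Volumetric loading L_v = Q·S₀ / V = 19.5 × 495 g/m³ / 17.70 m³ = 545.3 g/(m³·d) = 0.5453 kg soluble BOD₅/(m³·d).

L_v ≈ 0.545 kg soluble BOD₅/(m³·d)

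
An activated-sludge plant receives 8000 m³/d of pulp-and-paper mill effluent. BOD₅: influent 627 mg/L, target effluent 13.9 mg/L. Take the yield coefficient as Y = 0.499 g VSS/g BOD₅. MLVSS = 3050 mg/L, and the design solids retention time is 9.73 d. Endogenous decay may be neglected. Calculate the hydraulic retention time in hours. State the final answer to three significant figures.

τ ≈ 23.4 h

Biomass mass balance (decay neglected): V·X = Y·Q·(S₀ − S)·θ_c, so V = 0.499 × 8000 × (627 − 13.9) × 9.73 / 3050 = 7808 m³.
Hydraulic retention time τ = V/Q = 7808 / 8000 = 0.9760 d = 23.42 h.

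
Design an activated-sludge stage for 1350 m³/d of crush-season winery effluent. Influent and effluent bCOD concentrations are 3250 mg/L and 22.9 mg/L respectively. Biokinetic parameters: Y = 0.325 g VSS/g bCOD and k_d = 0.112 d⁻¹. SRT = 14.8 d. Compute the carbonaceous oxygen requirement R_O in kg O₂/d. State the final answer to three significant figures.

R_O ≈ 3600 kg O₂/d

Correct the yield for decay: Y_obs = Y/(1 + k_d θ_c) = 0.325 / (1 + 0.112 × 14.8) = 0.325 / 2.658 = 0.1223.
Substrate removed = Q·(S₀ − S) = 1350 m³/d × (3250 − 22.9) g/m³ = 4.36×10^6 g/d = 4357 kg/d.
Biomass synthesised: P_X = Y_obs × 4357 = 532.8 kg VSS/d.
R_O = Q·(S₀ − S) − 1.42·P_X = 4357 − 1.42 × 532.8 = 3600 kg O₂/d.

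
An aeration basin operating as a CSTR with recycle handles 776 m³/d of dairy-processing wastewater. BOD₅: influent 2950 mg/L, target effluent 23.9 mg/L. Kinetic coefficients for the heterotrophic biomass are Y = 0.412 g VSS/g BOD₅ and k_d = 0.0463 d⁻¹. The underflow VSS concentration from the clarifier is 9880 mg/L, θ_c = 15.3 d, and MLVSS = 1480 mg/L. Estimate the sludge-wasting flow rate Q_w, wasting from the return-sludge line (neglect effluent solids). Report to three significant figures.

Steady-state biomass mass balance: V·X·(1 + k_d·θ_c) = Y·Q·(S₀ − S)·θ_c, so V = 0.412 × 776 × (2950 − 23.9) × 15.3 / [1480 × (1 + 0.0463 × 15.3)] = 1.43×10^7 / 2528 = 5661 m³.
θ_c = V·X/(Q_w·X_r) when wasting from the recycle, so Q_w = V·X/(θ_c·X_r) = 5661 × 1480 / (15.3 × 9880) = 55.42 m³/d.

Q_w ≈ 55.4 m³/d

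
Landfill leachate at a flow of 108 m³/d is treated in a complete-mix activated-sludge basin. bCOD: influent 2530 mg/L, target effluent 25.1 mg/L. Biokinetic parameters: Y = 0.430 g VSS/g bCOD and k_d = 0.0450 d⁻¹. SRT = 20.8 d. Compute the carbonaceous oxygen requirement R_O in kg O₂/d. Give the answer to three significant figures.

Correct the yield for decay: Y_obs = Y/(1 + k_d θ_c) = 0.430 / (1 + 0.0450 × 20.8) = 0.430 / 1.936 = 0.2221.
Substrate removed = Q·(S₀ − S) = 108 m³/d × (2530 − 25.1) g/m³ = 2.71×10^5 g/d = 270.5 kg/d.
Net sludge production P_X = 0.2221 × 270.5 = 60.09 kg VSS/d.
R_O = Q·(S₀ − S) − 1.42·P_X = 270.5 − 1.42 × 60.09 = 185.2 kg O₂/d.

R_O ≈ 185 kg O₂/d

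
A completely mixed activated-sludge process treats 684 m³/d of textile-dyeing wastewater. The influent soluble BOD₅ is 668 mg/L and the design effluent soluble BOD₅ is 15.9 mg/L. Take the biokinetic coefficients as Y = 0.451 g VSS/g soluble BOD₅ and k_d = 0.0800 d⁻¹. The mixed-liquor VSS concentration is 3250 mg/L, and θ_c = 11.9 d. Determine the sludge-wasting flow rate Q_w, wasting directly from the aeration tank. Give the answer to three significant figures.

From the SRT design equation V = Y Q (S₀−S) θ_c / [X (1 + k_d θ_c)] = 0.451 × 684 × (668 − 15.9) × 11.9 / [3250 × (1 + 0.0800 × 11.9)] = 2.39×10^6 / 6344 = 377.3 m³.
With mixed-liquor wasting, θ_c = V/Q_w, so Q_w = V/θ_c = 377.3/11.9 = 31.71 m³/d.

Q_w ≈ 31.7 m³/d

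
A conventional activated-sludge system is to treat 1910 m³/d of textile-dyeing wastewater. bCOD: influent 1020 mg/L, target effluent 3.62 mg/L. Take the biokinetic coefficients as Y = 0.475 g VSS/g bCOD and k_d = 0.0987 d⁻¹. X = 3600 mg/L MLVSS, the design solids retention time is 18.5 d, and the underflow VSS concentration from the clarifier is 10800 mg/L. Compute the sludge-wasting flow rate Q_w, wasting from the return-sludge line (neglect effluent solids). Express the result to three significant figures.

Q_w ≈ 30.2 m³/d

Steady-state biomass mass balance: V·X·(1 + k_d·θ_c) = Y·Q·(S₀ − S)·θ_c, so V = 0.475 × 1910 × (1020 − 3.62) × 18.5 / [3600 × (1 + 0.0987 × 18.5)] = 1.71×10^7 / 10173 = 1677 m³.
Wasting from the return line (neglecting effluent solids): Q_w = V·X / (θ_c·X_r) = 1677 × 3600 / (18.5 × 10800) = 30.21 m³/d.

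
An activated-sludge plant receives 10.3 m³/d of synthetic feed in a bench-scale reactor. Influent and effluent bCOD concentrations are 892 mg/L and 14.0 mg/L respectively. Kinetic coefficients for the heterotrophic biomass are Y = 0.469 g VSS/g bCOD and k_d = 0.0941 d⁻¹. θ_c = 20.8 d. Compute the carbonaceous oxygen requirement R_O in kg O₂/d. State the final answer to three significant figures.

Correct the yield for decay: Y_obs = Y/(1 + k_d θ_c) = 0.469 / (1 + 0.0941 × 20.8) = 0.469 / 2.957 = 0.1586.
Substrate removed = Q·(S₀ − S) = 10.3 m³/d × (892 − 14.0) g/m³ = 9.04×10^3 g/d = 9.043 kg/d.
P_X = Y_obs·Q·(S₀ − S) = 0.1586 × 9.043 = 1.434 kg VSS/d.
Carbonaceous O₂ demand = substrate oxidised − cell-mass equivalent = 9.043 − 1.42 × 1.434 = 7.007 kg O₂/d.

R_O ≈ 7.01 kg O₂/d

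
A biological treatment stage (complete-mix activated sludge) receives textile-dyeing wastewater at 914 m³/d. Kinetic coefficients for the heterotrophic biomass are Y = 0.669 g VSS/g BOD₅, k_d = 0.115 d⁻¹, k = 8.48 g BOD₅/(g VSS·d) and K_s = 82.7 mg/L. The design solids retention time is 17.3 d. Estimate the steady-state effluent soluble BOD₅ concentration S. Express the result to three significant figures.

For a completely mixed reactor with recycle the Lawrence–McCarty relation gives S = K_s·(1 + k_d·θ_c) / [θ_c·(Y·k − k_d) − 1] = 82.7 × (1 + 0.115 × 17.3) / [17.3 × (0.669 × 8.48 − 0.115) − 1] = 247.2 / 95.16 = 2.598 mg/L.

S ≈ 2.60 mg/L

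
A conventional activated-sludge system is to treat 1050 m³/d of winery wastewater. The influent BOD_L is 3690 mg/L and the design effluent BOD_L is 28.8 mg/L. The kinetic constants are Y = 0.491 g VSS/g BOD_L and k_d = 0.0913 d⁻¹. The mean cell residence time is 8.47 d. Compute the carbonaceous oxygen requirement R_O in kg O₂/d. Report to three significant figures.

R_O ≈ 2330 kg O₂/d

Correct the yield for decay: Y_obs = Y/(1 + k_d θ_c) = 0.491 / (1 + 0.0913 × 8.47) = 0.491 / 1.773 = 0.2769.
ΔS = 3690 − 28.8 = 3661 mg/L, so the substrate removal rate is 1050 × 3661/1000 = 3844 kg BOD_L/d.
Biomass synthesised: P_X = Y_obs × 3844 = 1064 kg VSS/d.
R_O = Q·ΔS − 1.42 P_X = 3844 − 1511 = 2333 kg O₂/d.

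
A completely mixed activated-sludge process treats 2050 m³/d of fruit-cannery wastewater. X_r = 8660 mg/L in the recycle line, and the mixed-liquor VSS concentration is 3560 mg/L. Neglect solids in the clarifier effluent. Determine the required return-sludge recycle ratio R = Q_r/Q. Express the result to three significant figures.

R ≈ 0.698

Solids balance on the clarifier gives (1+R)X = R·X_r, so R = X/(X_r − X) = 3560 / (8660 − 3560) = 0.6980.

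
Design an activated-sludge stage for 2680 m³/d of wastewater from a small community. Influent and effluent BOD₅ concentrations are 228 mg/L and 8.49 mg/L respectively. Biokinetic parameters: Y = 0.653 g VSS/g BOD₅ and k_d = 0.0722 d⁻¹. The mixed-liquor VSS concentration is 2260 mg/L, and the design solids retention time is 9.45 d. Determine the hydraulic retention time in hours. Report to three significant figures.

τ ≈ 8.55 h

Rearranging the biomass balance for a CMAS with decay, V = Y·Q·ΔS·θ_c / [X·(1+k_d θ_c)] = 0.653 × 2680 × (228 − 8.49) × 9.45 / [2260 × (1 + 0.0722 × 9.45)] = 3.63×10^6 / 3802 = 954.8 m³.
Hydraulic retention time τ = V/Q = 954.8 / 2680 = 0.3563 d = 8.551 h.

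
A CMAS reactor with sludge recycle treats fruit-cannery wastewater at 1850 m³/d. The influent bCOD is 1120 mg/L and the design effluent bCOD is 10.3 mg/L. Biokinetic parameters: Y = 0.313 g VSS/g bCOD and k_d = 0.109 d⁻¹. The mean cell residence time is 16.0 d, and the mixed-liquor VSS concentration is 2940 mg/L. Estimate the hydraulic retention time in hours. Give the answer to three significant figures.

From the SRT design equation V = Y Q (S₀−S) θ_c / [X (1 + k_d θ_c)] = 0.313 × 1850 × (1120 − 10.3) × 16.0 / [2940 × (1 + 0.109 × 16.0)] = 1.03×10^7 / 8067 = 1274 m³.
τ = V/Q = 1274/1850 = 0.6889 d, or 16.53 h.

τ ≈ 16.5 h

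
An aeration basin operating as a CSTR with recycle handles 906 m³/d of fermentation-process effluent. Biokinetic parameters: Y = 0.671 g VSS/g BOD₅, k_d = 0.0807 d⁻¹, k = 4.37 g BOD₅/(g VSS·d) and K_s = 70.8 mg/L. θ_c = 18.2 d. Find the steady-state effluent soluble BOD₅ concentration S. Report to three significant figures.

S ≈ 3.43 mg/L

For a completely mixed reactor with recycle the Lawrence–McCarty relation gives S = K_s·(1 + k_d·θ_c) / [θ_c·(Y·k − k_d) − 1] = 70.8 × (1 + 0.0807 × 18.2) / [18.2 × (0.671 × 4.37 − 0.0807) − 1] = 174.8 / 50.90 = 3.434 mg/L.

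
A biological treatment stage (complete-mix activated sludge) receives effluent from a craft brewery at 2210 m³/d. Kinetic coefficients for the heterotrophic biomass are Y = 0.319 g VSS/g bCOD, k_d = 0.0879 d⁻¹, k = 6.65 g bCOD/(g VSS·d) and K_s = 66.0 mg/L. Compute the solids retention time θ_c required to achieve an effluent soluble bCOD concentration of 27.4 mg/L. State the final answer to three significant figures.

θ_c ≈ 1.87 d

At the target effluent, Y k S/(K_s+S) = 0.319×6.65×27.4/93.40 = 0.6223 d⁻¹.
θ_c = 1/(μ − k_d) = 1/(0.6223 − 0.0879) = 1/0.5344 = 1.871 d.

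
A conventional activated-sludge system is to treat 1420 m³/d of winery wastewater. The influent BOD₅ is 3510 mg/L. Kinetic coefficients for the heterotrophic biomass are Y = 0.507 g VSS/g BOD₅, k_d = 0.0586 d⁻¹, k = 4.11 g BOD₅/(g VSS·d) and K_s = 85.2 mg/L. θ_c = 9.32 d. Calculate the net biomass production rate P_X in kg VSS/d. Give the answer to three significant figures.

Effluent substrate depends only on kinetics and SRT: S = K_s(1 + k_d θ_c) / [θ_c(Yk − k_d) − 1] = 85.2 × (1 + 0.0586 × 9.32) / [9.32 × (0.507 × 4.11 − 0.0586) − 1] = 131.7 / 17.87 = 7.370 mg/L.
Y_obs = Y / (1 + k_d θ_c) = 0.507 / (1 + 0.0586 × 9.32) = 0.507 / 1.546 = 0.3279.
Q·(S₀ − S) = 1420 × (3510 − 7.37) × 10⁻³ = 4974 kg/d removed.
Net biomass production P_X = Y_obs × Q·(S₀ − S) = 0.3279 × 4974 = 1631 kg VSS/d.

P_X ≈ 1630 kg VSS/d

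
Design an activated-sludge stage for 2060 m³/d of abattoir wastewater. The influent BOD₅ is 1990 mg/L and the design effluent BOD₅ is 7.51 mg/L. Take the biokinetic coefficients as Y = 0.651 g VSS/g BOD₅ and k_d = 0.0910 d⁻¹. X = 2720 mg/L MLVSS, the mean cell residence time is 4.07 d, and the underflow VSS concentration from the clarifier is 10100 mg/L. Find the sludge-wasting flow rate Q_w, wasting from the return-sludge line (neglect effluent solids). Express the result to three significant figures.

Rearranging the biomass balance for a CMAS with decay, V = Y·Q·ΔS·θ_c / [X·(1+k_d θ_c)] = 0.651 × 2060 × (1990 − 7.51) × 4.07 / [2720 × (1 + 0.0910 × 4.07)] = 1.08×10^7 / 3727 = 2903 m³.
Q_w = (V·X)/(θ_c X_r) = 2903 × 2720 / (4.07 × 10100) = 192.1 m³/d.

Q_w ≈ 192 m³/d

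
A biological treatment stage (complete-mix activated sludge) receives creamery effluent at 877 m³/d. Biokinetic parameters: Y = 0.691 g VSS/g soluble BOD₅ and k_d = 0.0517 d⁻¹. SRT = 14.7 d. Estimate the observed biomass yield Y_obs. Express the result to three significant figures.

Observed yield with endogenous decay: Y_obs = Y / (1 + k_d·θ_c) = 0.691 / (1 + 0.0517 × 14.7) = 0.691 / 1.760 = 0.3926 g VSS/g soluble BOD₅.

Y_obs ≈ 0.393 g VSS/g soluble BOD₅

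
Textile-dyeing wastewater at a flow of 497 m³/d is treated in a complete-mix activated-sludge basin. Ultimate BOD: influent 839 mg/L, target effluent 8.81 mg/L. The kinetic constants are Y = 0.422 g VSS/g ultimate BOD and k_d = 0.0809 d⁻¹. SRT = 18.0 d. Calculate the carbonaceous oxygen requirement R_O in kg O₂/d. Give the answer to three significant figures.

R_O ≈ 312 kg O₂/d

The observed yield is Y_obs = Y/(1 + k_d·θ_c) = 0.422 / (1 + 0.0809 × 18.0) = 0.422 / 2.456 = 0.1718 g VSS per g ultimate BOD removed.
Substrate removed = Q·(S₀ − S) = 497 m³/d × (839 − 8.81) g/m³ = 4.13×10^5 g/d = 412.6 kg/d.
P_X = Y_obs·Q·(S₀ − S) = 0.1718 × 412.6 = 70.89 kg VSS/d.
Carbonaceous O₂ demand = substrate oxidised − cell-mass equivalent = 412.6 − 1.42 × 70.89 = 311.9 kg O₂/d.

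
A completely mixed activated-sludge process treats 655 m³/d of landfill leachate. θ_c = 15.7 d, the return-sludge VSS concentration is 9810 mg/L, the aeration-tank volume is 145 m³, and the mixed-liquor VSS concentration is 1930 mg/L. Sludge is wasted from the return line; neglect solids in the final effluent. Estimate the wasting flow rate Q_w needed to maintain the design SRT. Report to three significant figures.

Q_w = (V·X)/(θ_c X_r) = 145.0 × 1930 / (15.7 × 9810) = 1.817 m³/d.

Q_w ≈ 1.82 m³/d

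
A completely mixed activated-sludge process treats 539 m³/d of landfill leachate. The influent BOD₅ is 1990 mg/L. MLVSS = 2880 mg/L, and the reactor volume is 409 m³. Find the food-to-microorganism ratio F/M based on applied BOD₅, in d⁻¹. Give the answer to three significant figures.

Food-to-microorganism ratio F/M = Q S₀ / (V X) = 539 × 1990 / (409.0 × 2880) = 0.9106 d⁻¹.

F/M ≈ 0.911 d⁻¹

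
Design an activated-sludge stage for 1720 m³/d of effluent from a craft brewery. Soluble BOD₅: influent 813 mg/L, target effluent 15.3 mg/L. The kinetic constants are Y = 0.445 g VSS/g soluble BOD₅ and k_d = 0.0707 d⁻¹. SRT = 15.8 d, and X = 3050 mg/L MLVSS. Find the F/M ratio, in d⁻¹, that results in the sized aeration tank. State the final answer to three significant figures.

Steady-state biomass mass balance: V·X·(1 + k_d·θ_c) = Y·Q·(S₀ − S)·θ_c, so V = 0.445 × 1720 × (813 − 15.3) × 15.8 / [3050 × (1 + 0.0707 × 15.8)] = 9.65×10^6 / 6457 = 1494 m³.
Food-to-microorganism ratio F/M = Q S₀ / (V X) = 1720 × 813 / (1494 × 3050) = 0.3069 d⁻¹.

F/M ≈ 0.307 d⁻¹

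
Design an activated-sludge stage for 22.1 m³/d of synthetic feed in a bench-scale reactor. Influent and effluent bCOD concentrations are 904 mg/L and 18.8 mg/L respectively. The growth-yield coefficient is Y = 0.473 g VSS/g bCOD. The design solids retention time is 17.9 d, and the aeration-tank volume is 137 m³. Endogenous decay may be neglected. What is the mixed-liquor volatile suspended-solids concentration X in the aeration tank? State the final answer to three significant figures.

From V·X = Y·Q·(S₀ − S)·θ_c (decay neglected): X = 0.473 × 22.1 × (904 − 18.8) × 17.9 / 137 = 1209 mg/L.

X ≈ 1210 mg/L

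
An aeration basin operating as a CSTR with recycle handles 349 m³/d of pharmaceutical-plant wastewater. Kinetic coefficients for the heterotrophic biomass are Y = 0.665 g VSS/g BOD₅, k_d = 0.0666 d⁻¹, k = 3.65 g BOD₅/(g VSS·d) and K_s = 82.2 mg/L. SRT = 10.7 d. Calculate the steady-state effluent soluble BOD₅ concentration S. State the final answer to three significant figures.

S ≈ 5.80 mg/L

Effluent substrate depends only on kinetics and SRT: S = K_s(1 + k_d θ_c) / [θ_c(Yk − k_d) − 1] = 82.2 × (1 + 0.0666 × 10.7) / [10.7 × (0.665 × 3.65 − 0.0666) − 1] = 140.8 / 24.26 = 5.803 mg/L.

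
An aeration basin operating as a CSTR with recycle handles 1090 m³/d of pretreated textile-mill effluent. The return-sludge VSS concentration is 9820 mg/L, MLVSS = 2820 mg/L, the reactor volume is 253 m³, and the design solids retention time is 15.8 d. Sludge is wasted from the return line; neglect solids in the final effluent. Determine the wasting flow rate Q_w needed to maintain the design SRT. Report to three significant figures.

θ_c = V·X/(Q_w·X_r) when wasting from the recycle, so Q_w = V·X/(θ_c·X_r) = 253.0 × 2820 / (15.8 × 9820) = 4.598 m³/d.

Q_w ≈ 4.60 m³/d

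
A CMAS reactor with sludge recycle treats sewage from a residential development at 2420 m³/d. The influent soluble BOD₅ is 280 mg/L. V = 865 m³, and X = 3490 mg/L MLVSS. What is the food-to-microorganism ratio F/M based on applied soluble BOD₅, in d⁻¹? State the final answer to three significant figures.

F/M = applied load / biomass = Q·S₀/(V·X) = 2420 × 280 / (865.0 × 3490) = 0.2245 d⁻¹.

F/M ≈ 0.224 d⁻¹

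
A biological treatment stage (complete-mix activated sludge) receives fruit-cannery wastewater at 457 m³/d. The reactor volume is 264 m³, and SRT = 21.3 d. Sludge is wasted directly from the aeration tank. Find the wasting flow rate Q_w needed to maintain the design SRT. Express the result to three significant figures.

Q_w ≈ 12.4 m³/d

With mixed-liquor wasting, θ_c = V/Q_w, so Q_w = V/θ_c = 264.0/21.3 = 12.39 m³/d.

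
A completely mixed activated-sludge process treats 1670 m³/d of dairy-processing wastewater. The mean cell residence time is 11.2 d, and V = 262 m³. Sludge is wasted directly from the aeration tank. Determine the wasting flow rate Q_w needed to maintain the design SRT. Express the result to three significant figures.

Q_w ≈ 23.4 m³/d

Wasting from the aeration tank: Q_w = V / θ_c = 262.0 / 11.2 = 23.39 m³/d.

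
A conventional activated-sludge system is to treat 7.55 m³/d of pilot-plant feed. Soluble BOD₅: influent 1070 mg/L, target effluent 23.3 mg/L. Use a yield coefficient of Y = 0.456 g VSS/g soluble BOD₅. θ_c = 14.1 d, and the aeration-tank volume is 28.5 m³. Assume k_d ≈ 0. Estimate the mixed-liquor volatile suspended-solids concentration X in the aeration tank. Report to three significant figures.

From V·X = Y·Q·(S₀ − S)·θ_c (decay neglected): X = 0.456 × 7.55 × (1070 − 23.3) × 14.1 / 28.5 = 1783 mg/L.

X ≈ 1780 mg/L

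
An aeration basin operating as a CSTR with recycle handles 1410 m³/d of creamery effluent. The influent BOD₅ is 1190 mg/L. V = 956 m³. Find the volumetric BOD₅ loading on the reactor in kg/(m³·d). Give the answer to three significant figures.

Applied BOD₅ load per unit volume = Q·S₀/V = (1410 × 1190/1000)/956.0 = 1.755 kg BOD₅·m⁻³·d⁻¹.

L_v ≈ 1.76 kg BOD₅/(m³·d)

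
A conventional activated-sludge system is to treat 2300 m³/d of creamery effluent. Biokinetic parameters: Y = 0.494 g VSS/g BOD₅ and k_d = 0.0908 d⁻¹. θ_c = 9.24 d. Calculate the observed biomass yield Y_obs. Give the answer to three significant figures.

Y_obs ≈ 0.269 g VSS/g BOD₅

The observed yield is Y_obs = Y/(1 + k_d·θ_c) = 0.494 / (1 + 0.0908 × 9.24) = 0.494 / 1.839 = 0.2686 g VSS per g BOD₅ removed.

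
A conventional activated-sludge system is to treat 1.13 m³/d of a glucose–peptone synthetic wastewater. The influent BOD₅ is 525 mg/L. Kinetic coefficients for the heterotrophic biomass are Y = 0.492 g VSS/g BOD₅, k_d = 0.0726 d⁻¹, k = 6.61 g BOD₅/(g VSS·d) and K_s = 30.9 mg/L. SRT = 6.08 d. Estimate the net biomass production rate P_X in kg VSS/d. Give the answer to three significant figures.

From the Monod/SRT balance for a CMAS, S = K_s·(1+k_d θ_c)/[θ_c·(Y k − k_d) − 1] = 30.9 × (1 + 0.0726 × 6.08) / [6.08 × (0.492 × 6.61 − 0.0726) − 1] = 44.54 / 18.33 = 2.430 mg/L.
Correct the yield for decay: Y_obs = Y/(1 + k_d θ_c) = 0.492 / (1 + 0.0726 × 6.08) = 0.492 / 1.441 = 0.3413.
Mass of BOD₅ removed per day: Q(S₀ − S) = 1.13 × 522.6 g/m³ = 0.5905 kg/d.
P_X = Y_obs · Q(S₀ − S) = 0.3413 × 0.5905 = 0.2016 kg VSS/d.

P_X ≈ 0.202 kg VSS/d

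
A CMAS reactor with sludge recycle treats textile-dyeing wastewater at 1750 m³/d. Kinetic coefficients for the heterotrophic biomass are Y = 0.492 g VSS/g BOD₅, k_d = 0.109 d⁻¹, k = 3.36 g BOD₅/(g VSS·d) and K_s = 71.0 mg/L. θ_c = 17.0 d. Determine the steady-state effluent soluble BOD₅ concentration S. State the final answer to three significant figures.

S ≈ 8.02 mg/L

From the Monod/SRT balance for a CMAS, S = K_s·(1+k_d θ_c)/[θ_c·(Y k − k_d) − 1] = 71.0 × (1 + 0.109 × 17.0) / [17.0 × (0.492 × 3.36 − 0.109) − 1] = 202.6 / 25.25 = 8.022 mg/L.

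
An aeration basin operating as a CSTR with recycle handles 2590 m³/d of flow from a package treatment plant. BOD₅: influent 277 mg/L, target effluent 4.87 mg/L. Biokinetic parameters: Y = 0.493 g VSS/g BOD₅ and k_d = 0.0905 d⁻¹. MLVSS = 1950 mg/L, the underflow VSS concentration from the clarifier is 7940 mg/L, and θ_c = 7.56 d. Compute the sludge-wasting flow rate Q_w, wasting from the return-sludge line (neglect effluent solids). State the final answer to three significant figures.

Rearranging the biomass balance for a CMAS with decay, V = Y·Q·ΔS·θ_c / [X·(1+k_d θ_c)] = 0.493 × 2590 × (277 − 4.87) × 7.56 / [1950 × (1 + 0.0905 × 7.56)] = 2.63×10^6 / 3284 = 799.9 m³.
Wasting from the return line (neglecting effluent solids): Q_w = V·X / (θ_c·X_r) = 799.9 × 1950 / (7.56 × 7940) = 25.98 m³/d.

Q_w ≈ 26.0 m³/d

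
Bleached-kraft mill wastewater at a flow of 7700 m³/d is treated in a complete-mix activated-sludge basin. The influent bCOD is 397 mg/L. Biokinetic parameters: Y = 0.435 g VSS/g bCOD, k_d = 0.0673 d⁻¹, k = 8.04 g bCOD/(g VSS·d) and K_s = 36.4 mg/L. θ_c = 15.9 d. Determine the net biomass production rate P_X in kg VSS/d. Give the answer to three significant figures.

Effluent substrate depends only on kinetics and SRT: S = K_s(1 + k_d θ_c) / [θ_c(Yk − k_d) − 1] = 36.4 × (1 + 0.0673 × 15.9) / [15.9 × (0.435 × 8.04 − 0.0673) − 1] = 75.35 / 53.54 = 1.407 mg/L.
Y_obs = Y / (1 + k_d θ_c) = 0.435 / (1 + 0.0673 × 15.9) = 0.435 / 2.070 = 0.2101.
Mass of bCOD removed per day: Q(S₀ − S) = 7700 × 395.6 g/m³ = 3046 kg/d.
Net biomass production P_X = Y_obs × Q·(S₀ − S) = 0.2101 × 3046 = 640.1 kg VSS/d.

P_X ≈ 640 kg VSS/d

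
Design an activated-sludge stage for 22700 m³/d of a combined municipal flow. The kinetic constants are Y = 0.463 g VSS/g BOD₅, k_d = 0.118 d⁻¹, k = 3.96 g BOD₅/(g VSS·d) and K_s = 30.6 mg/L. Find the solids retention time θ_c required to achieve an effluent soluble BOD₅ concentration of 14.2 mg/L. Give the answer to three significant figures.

From 1/θ_c = Y·k·S/(K_s + S) − k_d: Y·k·S/(K_s+S) = 0.463 × 3.96 × 14.2 / (30.6 + 14.2) = 0.5811 d⁻¹.
Then 1/θ_c = μ − k_d = 0.5811 − 0.118 = 0.4631 d⁻¹, giving θ_c = 2.159 d.

θ_c ≈ 2.16 d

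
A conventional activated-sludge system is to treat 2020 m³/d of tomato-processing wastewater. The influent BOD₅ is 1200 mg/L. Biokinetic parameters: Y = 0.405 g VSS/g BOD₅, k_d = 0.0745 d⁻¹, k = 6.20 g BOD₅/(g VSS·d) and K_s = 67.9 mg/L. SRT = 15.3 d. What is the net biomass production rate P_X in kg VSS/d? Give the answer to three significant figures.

P_X ≈ 457 kg VSS/d

Effluent substrate depends only on kinetics and SRT: S = K_s(1 + k_d θ_c) / [θ_c(Yk − k_d) − 1] = 67.9 × (1 + 0.0745 × 15.3) / [15.3 × (0.405 × 6.20 − 0.0745) − 1] = 145.3 / 36.28 = 4.005 mg/L.
Y_obs = Y / (1 + k_d θ_c) = 0.405 / (1 + 0.0745 × 15.3) = 0.405 / 2.140 = 0.1893.
Q·(S₀ − S) = 2020 × (1200 − 4.01) × 10⁻³ = 2416 kg/d removed.
So the net sludge growth is P_X = 0.1893 × 2416 = 457.2 kg VSS/d.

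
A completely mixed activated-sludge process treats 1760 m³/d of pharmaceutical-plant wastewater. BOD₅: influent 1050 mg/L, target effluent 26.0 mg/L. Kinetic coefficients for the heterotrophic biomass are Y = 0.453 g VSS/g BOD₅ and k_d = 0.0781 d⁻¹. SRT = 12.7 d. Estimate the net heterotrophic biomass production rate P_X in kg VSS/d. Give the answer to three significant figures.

Y_obs = Y / (1 + k_d θ_c) = 0.453 / (1 + 0.0781 × 12.7) = 0.453 / 1.992 = 0.2274.
Substrate removed = Q·(S₀ − S) = 1760 m³/d × (1050 − 26.0) g/m³ = 1.8×10^6 g/d = 1802 kg/d.
P_X = Y_obs · Q(S₀ − S) = 0.2274 × 1802 = 409.9 kg VSS/d.

P_X ≈ 410 kg VSS/d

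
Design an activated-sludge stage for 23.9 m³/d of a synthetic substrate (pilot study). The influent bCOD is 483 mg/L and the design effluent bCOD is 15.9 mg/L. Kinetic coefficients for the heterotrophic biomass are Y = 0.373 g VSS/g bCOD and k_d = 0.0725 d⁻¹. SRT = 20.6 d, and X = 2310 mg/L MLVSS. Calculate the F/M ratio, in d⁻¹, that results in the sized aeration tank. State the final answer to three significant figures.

F/M ≈ 0.336 d⁻¹

Steady-state biomass mass balance: V·X·(1 + k_d·θ_c) = Y·Q·(S₀ − S)·θ_c, so V = 0.373 × 23.9 × (483 − 15.9) × 20.6 / [2310 × (1 + 0.0725 × 20.6)] = 8.58×10^4 / 5760 = 14.89 m³.
F/M = Q·S₀ / (V·X) = 23.9 × 483 / (14.89 × 2310) = 0.3356 g bCOD·(g VSS·d)⁻¹.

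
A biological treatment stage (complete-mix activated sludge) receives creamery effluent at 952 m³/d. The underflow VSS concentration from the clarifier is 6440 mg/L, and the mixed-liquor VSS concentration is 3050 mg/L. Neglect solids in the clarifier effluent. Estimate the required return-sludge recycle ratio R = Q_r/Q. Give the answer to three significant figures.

Solids balance on the clarifier gives (1+R)X = R·X_r, so R = X/(X_r − X) = 3050 / (6440 − 3050) = 0.8997.

R ≈ 0.900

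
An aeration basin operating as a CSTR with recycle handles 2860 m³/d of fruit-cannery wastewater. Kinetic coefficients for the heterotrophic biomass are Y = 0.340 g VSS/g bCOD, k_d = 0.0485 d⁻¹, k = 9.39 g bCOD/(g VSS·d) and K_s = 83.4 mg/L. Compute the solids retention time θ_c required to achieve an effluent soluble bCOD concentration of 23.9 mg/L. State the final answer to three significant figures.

θ_c ≈ 1.51 d

Specific growth rate at S = 23.9 mg/L: μ = YkS/(K_s+S) = 0.340·9.39·23.9/(83.4+23.9) = 0.7111 d⁻¹.
Then 1/θ_c = μ − k_d = 0.7111 − 0.0485 = 0.6626 d⁻¹, giving θ_c = 1.509 d.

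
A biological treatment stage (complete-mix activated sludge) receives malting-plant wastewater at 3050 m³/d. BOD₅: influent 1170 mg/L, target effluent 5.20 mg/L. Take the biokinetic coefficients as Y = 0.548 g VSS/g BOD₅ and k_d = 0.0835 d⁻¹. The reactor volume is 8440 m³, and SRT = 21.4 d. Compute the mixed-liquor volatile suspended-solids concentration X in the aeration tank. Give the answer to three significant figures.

Solving the biomass balance for X: X = Y Q (S₀−S) θ_c / [V (1+k_d θ_c)] = 0.548 × 3050 × (1170 − 5.20) × 21.4 / [8440 × (1 + 0.0835 × 21.4)] = 1771 mg/L.

X ≈ 1770 mg/L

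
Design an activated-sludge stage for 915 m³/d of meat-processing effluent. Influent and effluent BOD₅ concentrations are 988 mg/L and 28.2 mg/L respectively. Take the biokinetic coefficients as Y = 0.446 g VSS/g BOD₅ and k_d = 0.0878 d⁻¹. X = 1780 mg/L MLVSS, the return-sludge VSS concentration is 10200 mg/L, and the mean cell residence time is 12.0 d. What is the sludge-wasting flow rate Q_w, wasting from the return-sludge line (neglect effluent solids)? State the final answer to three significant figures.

Q_w ≈ 18.7 m³/d

Rearranging the biomass balance for a CMAS with decay, V = Y·Q·ΔS·θ_c / [X·(1+k_d θ_c)] = 0.446 × 915 × (988 − 28.2) × 12.0 / [1780 × (1 + 0.0878 × 12.0)] = 4.7×10^6 / 3655 = 1286 m³.
Q_w = (V·X)/(θ_c X_r) = 1286 × 1780 / (12.0 × 10200) = 18.70 m³/d.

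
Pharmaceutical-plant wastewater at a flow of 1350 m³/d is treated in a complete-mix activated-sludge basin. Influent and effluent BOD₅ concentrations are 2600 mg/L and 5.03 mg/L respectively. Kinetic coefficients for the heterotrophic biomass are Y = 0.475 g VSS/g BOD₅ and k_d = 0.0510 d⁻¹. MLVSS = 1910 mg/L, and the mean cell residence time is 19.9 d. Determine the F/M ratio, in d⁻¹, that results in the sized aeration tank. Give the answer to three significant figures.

Rearranging the biomass balance for a CMAS with decay, V = Y·Q·ΔS·θ_c / [X·(1+k_d θ_c)] = 0.475 × 1350 × (2600 − 5.03) × 19.9 / [1910 × (1 + 0.0510 × 19.9)] = 3.31×10^7 / 3848 = 8605 m³.
Food-to-microorganism ratio F/M = Q S₀ / (V X) = 1350 × 2600 / (8605 × 1910) = 0.2136 d⁻¹.

F/M ≈ 0.214 d⁻¹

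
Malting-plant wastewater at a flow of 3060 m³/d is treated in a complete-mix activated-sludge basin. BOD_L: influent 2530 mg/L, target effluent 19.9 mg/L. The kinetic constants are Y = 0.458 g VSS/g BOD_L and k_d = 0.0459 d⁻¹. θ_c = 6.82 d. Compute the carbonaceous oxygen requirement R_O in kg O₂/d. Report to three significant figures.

Correct the yield for decay: Y_obs = Y/(1 + k_d θ_c) = 0.458 / (1 + 0.0459 × 6.82) = 0.458 / 1.313 = 0.3488.
Substrate removed = Q·(S₀ − S) = 3060 m³/d × (2530 − 19.9) g/m³ = 7.68×10^6 g/d = 7681 kg/d.
Net sludge production P_X = 0.3488 × 7681 = 2679 kg VSS/d.
R_O = Q·(S₀ − S) − 1.42·P_X = 7681 − 1.42 × 2679 = 3876 kg O₂/d.

R_O ≈ 3880 kg O₂/d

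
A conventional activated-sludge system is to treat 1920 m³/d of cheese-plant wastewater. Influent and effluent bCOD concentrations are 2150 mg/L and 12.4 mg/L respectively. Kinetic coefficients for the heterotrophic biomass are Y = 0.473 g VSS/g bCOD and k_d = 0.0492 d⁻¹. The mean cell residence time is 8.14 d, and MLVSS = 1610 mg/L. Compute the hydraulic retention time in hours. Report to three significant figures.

Steady-state biomass mass balance: V·X·(1 + k_d·θ_c) = Y·Q·(S₀ − S)·θ_c, so V = 0.473 × 1920 × (2150 − 12.4) × 8.14 / [1610 × (1 + 0.0492 × 8.14)] = 1.58×10^7 / 2255 = 7008 m³.
HRT = V/Q = 7008 m³ / 1920 m³·d⁻¹ = 3.650 d × 24 = 87.60 h.

τ ≈ 87.6 h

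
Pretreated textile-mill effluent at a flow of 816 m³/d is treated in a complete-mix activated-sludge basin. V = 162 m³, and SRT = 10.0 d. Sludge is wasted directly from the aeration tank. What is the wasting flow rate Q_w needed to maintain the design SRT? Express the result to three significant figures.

With mixed-liquor wasting, θ_c = V/Q_w, so Q_w = V/θ_c = 162.0/10.0 = 16.20 m³/d.

Q_w ≈ 16.2 m³/d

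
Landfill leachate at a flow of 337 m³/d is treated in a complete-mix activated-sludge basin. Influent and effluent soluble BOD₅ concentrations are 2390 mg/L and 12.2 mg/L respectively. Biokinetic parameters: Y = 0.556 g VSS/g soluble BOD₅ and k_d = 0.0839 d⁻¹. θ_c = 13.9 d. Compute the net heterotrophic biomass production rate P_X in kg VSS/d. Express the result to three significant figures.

The observed yield is Y_obs = Y/(1 + k_d·θ_c) = 0.556 / (1 + 0.0839 × 13.9) = 0.556 / 2.166 = 0.2567 g VSS per g soluble BOD₅ removed.
Substrate removed = Q·(S₀ − S) = 337 m³/d × (2390 − 12.2) g/m³ = 8.01×10^5 g/d = 801.3 kg/d.
Biomass produced: P_X = Y_obs·Q·ΔS = 0.2567 × 801.3 ≈ 205.7 kg VSS/d.

P_X ≈ 206 kg VSS/d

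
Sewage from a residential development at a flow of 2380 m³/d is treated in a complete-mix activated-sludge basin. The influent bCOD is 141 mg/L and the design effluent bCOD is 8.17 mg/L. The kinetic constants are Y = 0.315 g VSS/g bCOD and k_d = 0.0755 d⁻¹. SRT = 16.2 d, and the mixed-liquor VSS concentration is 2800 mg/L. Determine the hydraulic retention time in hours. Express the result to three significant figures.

Steady-state biomass mass balance: V·X·(1 + k_d·θ_c) = Y·Q·(S₀ − S)·θ_c, so V = 0.315 × 2380 × (141 − 8.17) × 16.2 / [2800 × (1 + 0.0755 × 16.2)] = 1.61×10^6 / 6225 = 259.2 m³.
Hydraulic retention time τ = V/Q = 259.2 / 2380 = 0.1089 d = 2.613 h.

τ ≈ 2.61 h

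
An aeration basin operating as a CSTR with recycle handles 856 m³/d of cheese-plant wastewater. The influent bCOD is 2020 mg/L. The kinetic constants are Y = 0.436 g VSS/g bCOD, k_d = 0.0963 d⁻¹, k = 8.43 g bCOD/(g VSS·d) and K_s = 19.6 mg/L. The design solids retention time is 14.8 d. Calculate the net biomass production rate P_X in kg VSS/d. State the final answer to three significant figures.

P_X ≈ 311 kg VSS/d

Effluent substrate depends only on kinetics and SRT: S = K_s(1 + k_d θ_c) / [θ_c(Yk − k_d) − 1] = 19.6 × (1 + 0.0963 × 14.8) / [14.8 × (0.436 × 8.43 − 0.0963) − 1] = 47.53 / 51.97 = 0.9146 mg/L.
Correct the yield for decay: Y_obs = Y/(1 + k_d θ_c) = 0.436 / (1 + 0.0963 × 14.8) = 0.436 / 2.425 = 0.1798.
ΔS = 2020 − 0.915 = 2019 mg/L, so the substrate removal rate is 856 × 2019/1000 = 1728 kg bCOD/d.
Net biomass production P_X = Y_obs × Q·(S₀ − S) = 0.1798 × 1728 = 310.7 kg VSS/d.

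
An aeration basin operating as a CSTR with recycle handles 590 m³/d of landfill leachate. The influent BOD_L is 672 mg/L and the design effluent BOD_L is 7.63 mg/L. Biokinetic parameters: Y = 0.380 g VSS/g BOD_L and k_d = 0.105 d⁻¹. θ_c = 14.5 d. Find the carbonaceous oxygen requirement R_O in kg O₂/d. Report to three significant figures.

R_O ≈ 308 kg O₂/d

Correct the yield for decay: Y_obs = Y/(1 + k_d θ_c) = 0.380 / (1 + 0.105 × 14.5) = 0.380 / 2.522 = 0.1506.
Substrate removed = Q·(S₀ − S) = 590 m³/d × (672 − 7.63) g/m³ = 3.92×10^5 g/d = 392.0 kg/d.
P_X = Y_obs·Q·(S₀ − S) = 0.1506 × 392.0 = 59.05 kg VSS/d.
Carbonaceous O₂ demand = substrate oxidised − cell-mass equivalent = 392.0 − 1.42 × 59.05 = 308.1 kg O₂/d.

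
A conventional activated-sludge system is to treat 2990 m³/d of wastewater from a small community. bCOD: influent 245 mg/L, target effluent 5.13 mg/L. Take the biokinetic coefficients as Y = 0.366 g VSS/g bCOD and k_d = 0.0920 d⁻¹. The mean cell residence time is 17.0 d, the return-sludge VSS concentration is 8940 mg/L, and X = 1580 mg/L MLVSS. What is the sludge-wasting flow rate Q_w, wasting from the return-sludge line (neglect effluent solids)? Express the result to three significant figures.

Steady-state biomass mass balance: V·X·(1 + k_d·θ_c) = Y·Q·(S₀ − S)·θ_c, so V = 0.366 × 2990 × (245 − 5.13) × 17.0 / [1580 × (1 + 0.0920 × 17.0)] = 4.46×10^6 / 4051 = 1102 m³.
Q_w = (V·X)/(θ_c X_r) = 1102 × 1580 / (17.0 × 8940) = 11.45 m³/d.

Q_w ≈ 11.5 m³/d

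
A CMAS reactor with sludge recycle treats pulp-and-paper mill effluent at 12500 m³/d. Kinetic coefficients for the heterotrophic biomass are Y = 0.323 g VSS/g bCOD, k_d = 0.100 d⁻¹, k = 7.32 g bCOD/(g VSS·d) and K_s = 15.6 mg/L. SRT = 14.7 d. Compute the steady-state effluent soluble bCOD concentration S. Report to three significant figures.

S ≈ 1.19 mg/L

For a completely mixed reactor with recycle the Lawrence–McCarty relation gives S = K_s·(1 + k_d·θ_c) / [θ_c·(Y·k − k_d) − 1] = 15.6 × (1 + 0.100 × 14.7) / [14.7 × (0.323 × 7.32 − 0.100) − 1] = 38.53 / 32.29 = 1.193 mg/L.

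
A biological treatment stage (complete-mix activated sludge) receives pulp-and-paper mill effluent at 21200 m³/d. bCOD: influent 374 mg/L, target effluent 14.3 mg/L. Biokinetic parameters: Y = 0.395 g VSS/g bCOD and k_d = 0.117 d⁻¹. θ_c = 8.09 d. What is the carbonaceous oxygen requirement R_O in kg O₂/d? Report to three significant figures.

R_O ≈ 5430 kg O₂/d

Y_obs = Y / (1 + k_d θ_c) = 0.395 / (1 + 0.117 × 8.09) = 0.395 / 1.947 = 0.2029.
ΔS = 374 − 14.3 = 359.7 mg/L, so the substrate removal rate is 21200 × 359.7/1000 = 7626 kg bCOD/d.
P_X = Y_obs·Q·(S₀ − S) = 0.2029 × 7626 = 1547 kg VSS/d.
Carbonaceous O₂ demand = substrate oxidised − cell-mass equivalent = 7626 − 1.42 × 1547 = 5428 kg O₂/d.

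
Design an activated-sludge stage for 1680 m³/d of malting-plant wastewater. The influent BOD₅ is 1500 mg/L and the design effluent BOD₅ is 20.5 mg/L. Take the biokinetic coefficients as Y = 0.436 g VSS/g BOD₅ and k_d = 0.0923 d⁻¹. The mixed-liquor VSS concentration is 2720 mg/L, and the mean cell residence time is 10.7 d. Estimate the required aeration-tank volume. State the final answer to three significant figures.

V ≈ 2140 m³

Rearranging the biomass balance for a CMAS with decay, V = Y·Q·ΔS·θ_c / [X·(1+k_d θ_c)] = 0.436 × 1680 × (1500 − 20.5) × 10.7 / [2720 × (1 + 0.0923 × 10.7)] = 1.16×10^7 / 5406 = 2145 m³.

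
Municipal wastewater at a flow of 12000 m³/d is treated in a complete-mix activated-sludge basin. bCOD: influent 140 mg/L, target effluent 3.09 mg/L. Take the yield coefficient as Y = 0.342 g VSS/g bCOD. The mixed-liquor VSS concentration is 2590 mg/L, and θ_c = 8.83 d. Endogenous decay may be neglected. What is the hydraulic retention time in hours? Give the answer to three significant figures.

τ ≈ 3.83 h

V·X = Y·Q·ΔS·θ_c gives V = 0.342 × 12000 × (140 − 3.09) × 8.83 / 2590 = 1916 m³.
Hydraulic retention time τ = V/Q = 1916 / 12000 = 0.1596 d = 3.831 h.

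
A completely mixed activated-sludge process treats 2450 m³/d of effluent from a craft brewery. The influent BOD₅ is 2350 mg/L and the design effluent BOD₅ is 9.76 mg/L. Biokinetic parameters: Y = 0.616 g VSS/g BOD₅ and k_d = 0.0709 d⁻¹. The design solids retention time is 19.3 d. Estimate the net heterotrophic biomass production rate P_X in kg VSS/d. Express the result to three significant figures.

P_X ≈ 1490 kg VSS/d

Correct the yield for decay: Y_obs = Y/(1 + k_d θ_c) = 0.616 / (1 + 0.0709 × 19.3) = 0.616 / 2.368 = 0.2601.
Mass of BOD₅ removed per day: Q(S₀ − S) = 2450 × 2340 g/m³ = 5734 kg/d.
P_X = Y_obs · Q(S₀ − S) = 0.2601 × 5734 = 1491 kg VSS/d.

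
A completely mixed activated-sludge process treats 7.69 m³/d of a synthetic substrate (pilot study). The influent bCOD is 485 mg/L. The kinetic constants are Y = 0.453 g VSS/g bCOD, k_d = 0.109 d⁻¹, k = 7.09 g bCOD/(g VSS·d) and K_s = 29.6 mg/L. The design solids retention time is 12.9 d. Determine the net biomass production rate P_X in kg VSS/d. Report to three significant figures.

P_X ≈ 0.700 kg VSS/d

From the Monod/SRT balance for a CMAS, S = K_s·(1+k_d θ_c)/[θ_c·(Y k − k_d) − 1] = 29.6 × (1 + 0.109 × 12.9) / [12.9 × (0.453 × 7.09 − 0.109) − 1] = 71.22 / 39.03 = 1.825 mg/L.
Y_obs = Y / (1 + k_d θ_c) = 0.453 / (1 + 0.109 × 12.9) = 0.453 / 2.406 = 0.1883.
Mass of bCOD removed per day: Q(S₀ − S) = 7.69 × 483.2 g/m³ = 3.716 kg/d.
P_X = Y_obs · Q(S₀ − S) = 0.1883 × 3.716 = 0.6996 kg VSS/d.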